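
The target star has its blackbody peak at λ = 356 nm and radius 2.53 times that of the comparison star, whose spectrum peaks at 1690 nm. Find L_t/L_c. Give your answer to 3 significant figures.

3.25×10^3

Wien's law gives T ∝ 1/λ_max, so T_t/T_c = λ_c/λ_t = 1690/356 = 4.747.
Then L ∝ R²T⁴ gives L_t/L_c = (2.53)² × (4.747)⁴ = 6.401 × 507.9 = 3251.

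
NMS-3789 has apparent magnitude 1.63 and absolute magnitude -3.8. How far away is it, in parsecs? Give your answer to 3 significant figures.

122 pc

m − M = 5 log₁₀(d/10 pc)
1.63 − (-3.8) = 5.43 = 5 log₁₀(d/10)
d = 10 × 10^(5.43/5) = 10 × 10^1.086 = 121.9 pc.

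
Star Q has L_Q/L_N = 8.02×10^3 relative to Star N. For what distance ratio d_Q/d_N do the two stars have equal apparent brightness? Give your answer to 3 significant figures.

89.6

Equal flux requires L_Q/d_Q² = L_N/d_N², so d_Q/d_N = √(L_Q/L_N)
= √(8.02×10^3) = 89.55.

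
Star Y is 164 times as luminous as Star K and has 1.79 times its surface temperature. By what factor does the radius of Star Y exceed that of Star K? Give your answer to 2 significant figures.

L ∝ R²T⁴ gives R ∝ √L / T², so
R_Y/R_K = √(164) / (1.79)² = 12.81 / 3.204 = 3.997.

4.0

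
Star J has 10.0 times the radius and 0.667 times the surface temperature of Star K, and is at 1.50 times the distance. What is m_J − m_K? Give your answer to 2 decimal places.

-2.36

L_J/L_K = (10.0)²(0.667)⁴ = 19.79.
F_J/F_K = (L_J/L_K)/(d_J/d_K)² = 19.79/2.250 = 8.797.
m_J − m_K = −2.5 log₁₀(8.797) = -2.36.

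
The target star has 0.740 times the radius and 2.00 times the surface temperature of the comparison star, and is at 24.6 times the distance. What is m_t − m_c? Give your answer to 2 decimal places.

4.60

L_t/L_c = (0.740)²(2.00)⁴ = 8.762.
F_t/F_c = (L_t/L_c)/(d_t/d_c)² = 8.762/605.2 = 0.01448.
m_t − m_c = −2.5 log₁₀(0.01448) = 4.60.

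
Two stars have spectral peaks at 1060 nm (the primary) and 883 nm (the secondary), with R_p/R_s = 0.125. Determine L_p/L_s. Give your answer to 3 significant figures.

0.00752

Wien's law gives T ∝ 1/λ_max, so T_p/T_s = λ_s/λ_p = 883/1060 = 0.8330.
Then L ∝ R²T⁴ gives L_p/L_s = (0.125)² × (0.8330)⁴ = 0.01562 × 0.4815 = 0.007524.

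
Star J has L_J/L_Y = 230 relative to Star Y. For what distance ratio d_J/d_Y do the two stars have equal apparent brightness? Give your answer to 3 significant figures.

Equal flux requires L_J/d_J² = L_Y/d_Y², so d_J/d_Y = √(L_J/L_Y)
= √(230) = 15.17.

15.2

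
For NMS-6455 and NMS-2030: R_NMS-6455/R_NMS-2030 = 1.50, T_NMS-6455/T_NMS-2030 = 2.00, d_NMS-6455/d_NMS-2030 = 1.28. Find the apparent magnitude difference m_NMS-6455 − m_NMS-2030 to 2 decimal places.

-3.35

L_NMS-6455/L_NMS-2030 = (1.50)²(2.00)⁴ = 36.00.
F_NMS-6455/F_NMS-2030 = (L_NMS-6455/L_NMS-2030)/(d_NMS-6455/d_NMS-2030)² = 36.00/1.638 = 21.97.
m_NMS-6455 − m_NMS-2030 = −2.5 log₁₀(21.97) = -3.35.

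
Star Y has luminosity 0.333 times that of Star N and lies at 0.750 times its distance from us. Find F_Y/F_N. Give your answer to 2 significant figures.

0.59

F = L/(4πd²), so F_Y/F_N = (L_Y/L_N) / (d_Y/d_N)²
= 0.333 / (0.750)² = 0.333 / 0.5625 = 0.5920.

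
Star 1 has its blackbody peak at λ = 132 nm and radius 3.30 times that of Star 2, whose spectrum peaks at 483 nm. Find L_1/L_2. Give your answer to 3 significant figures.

Wien's law gives T ∝ 1/λ_max, so T_1/T_2 = λ_2/λ_1 = 483/132 = 3.659.
Then L ∝ R²T⁴ gives L_1/L_2 = (3.30)² × (3.659)⁴ = 10.89 × 179.3 = 1952.

1.95×10^3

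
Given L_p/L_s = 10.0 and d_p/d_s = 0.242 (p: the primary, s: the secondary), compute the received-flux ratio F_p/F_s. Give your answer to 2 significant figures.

1.7×10^2

F = L/(4πd²), so F_p/F_s = (L_p/L_s) / (d_p/d_s)²
= 10.0 / (0.242)² = 10.0 / 0.05856 = 170.8.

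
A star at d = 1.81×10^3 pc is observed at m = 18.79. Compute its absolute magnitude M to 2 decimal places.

M = m − 5 log₁₀(d/10 pc) = 18.79 − 5 log₁₀(1.81×10^3/10)
  = 18.79 − 5 × 2.258 = 18.79 − 11.29 = 7.50.

7.50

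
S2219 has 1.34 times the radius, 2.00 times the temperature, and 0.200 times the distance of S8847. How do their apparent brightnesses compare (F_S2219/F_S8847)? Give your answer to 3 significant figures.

L_S2219/L_S8847 = (R_S2219/R_S8847)²(T_S2219/T_S8847)⁴ = (1.34)² × (2.00)⁴ = 28.73.
F_S2219/F_S8847 = (L_S2219/L_S8847)/(d_S2219/d_S8847)² = 28.73 / (0.200)² = 718.2.

718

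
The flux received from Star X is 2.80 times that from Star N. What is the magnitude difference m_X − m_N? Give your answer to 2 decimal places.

-1.12

m_X − m_N = −2.5 log₁₀(F_X/F_N) = −2.5 log₁₀(2.80) = −2.5 × (0.447) = -1.118.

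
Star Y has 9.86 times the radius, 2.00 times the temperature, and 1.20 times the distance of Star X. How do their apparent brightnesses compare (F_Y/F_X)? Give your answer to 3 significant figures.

L_Y/L_X = (R_Y/R_X)²(T_Y/T_X)⁴ = (9.86)² × (2.00)⁴ = 1556.
F_Y/F_X = (L_Y/L_X)/(d_Y/d_X)² = 1556 / (1.20)² = 1080.

1.08×10^3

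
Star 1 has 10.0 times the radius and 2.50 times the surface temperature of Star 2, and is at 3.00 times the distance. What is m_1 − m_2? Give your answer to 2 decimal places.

L_1/L_2 = (10.0)²(2.50)⁴ = 3906.
F_1/F_2 = (L_1/L_2)/(d_1/d_2)² = 3906/9.000 = 434.0.
m_1 − m_2 = −2.5 log₁₀(434.0) = -6.59.

-6.59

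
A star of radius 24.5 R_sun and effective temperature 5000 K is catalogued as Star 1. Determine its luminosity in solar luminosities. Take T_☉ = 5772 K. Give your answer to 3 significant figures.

338 solar luminosities

L/L_☉ = (R/R_☉)² (T/T_☉)⁴ = (24.5)² × (5000/5772)⁴
       = 600.2 × (0.8663)⁴ = 600.2 × 0.5631 = 338.0.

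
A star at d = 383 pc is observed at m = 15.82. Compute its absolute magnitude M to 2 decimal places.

7.90

M = m − 5 log₁₀(d/10 pc) = 15.82 − 5 log₁₀(383/10)
  = 15.82 − 5 × 1.583 = 15.82 − 7.92 = 7.90.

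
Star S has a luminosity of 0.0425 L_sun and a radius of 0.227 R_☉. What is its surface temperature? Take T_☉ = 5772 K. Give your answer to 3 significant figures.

5.50×10^3 K

T/T_☉ = (L/L_☉)^(1/4) / (R/R_☉)^(1/2)
T = 5772 × (0.0425)^(1/4) / √(0.227) = 5772 × 0.4540 / 0.4764 = 5501 K.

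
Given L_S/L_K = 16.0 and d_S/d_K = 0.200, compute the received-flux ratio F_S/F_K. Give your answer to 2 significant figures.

4.0×10^2

F = L/(4πd²), so F_S/F_K = (L_S/L_K) / (d_S/d_K)²
= 16.0 / (0.200)² = 16.0 / 0.04000 = 400.0.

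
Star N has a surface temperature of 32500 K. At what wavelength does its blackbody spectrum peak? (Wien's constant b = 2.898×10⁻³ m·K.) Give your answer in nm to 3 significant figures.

89.2 nm

λ_max = b/T = 2.898×10⁻³ / 32500 = 8.92×10^-8 m = 89.17 nm.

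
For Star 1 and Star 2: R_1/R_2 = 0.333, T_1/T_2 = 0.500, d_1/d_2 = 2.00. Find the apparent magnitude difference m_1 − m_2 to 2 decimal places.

6.90

L_1/L_2 = (0.333)²(0.500)⁴ = 0.006931.
F_1/F_2 = (L_1/L_2)/(d_1/d_2)² = 0.006931/4.000 = 0.001733.
m_1 − m_2 = −2.5 log₁₀(0.001733) = 6.90.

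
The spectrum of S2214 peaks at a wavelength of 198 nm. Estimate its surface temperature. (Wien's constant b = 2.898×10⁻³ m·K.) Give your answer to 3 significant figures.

1.46×10^4 K

T = b/λ_max = 2.898×10⁻³ / (198×10⁻⁹) = 1.464×10^4 K.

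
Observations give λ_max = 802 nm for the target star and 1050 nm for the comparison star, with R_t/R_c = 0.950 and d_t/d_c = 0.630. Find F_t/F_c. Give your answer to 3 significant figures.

Wien's law: T_t/T_c = λ_c/λ_t = 1050/802 = 1.309.
L_t/L_c = (R_t/R_c)²(T_t/T_c)⁴ = (0.950)²(1.309)⁴ = 2.652.
F_t/F_c = (L_t/L_c)/(d_t/d_c)² = 2.652/(0.630)² = 6.681.

6.68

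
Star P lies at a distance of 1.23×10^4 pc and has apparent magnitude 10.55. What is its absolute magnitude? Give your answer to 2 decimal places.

-4.90

M = m − 5 log₁₀(d/10 pc) = 10.55 − 5 log₁₀(1.23×10^4/10)
  = 10.55 − 5 × 3.090 = 10.55 − 15.45 = -4.90.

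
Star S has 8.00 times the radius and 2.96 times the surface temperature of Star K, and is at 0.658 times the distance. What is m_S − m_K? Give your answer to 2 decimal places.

L_S/L_K = (8.00)²(2.96)⁴ = 4913.
F_S/F_K = (L_S/L_K)/(d_S/d_K)² = 4913/0.4330 = 1.135×10^4.
m_S − m_K = −2.5 log₁₀(1.135×10^4) = -10.14.

-10.14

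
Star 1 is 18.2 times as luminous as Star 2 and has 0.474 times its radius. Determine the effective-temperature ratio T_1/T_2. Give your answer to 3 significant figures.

3.00

L ∝ R²T⁴ gives T ∝ (L/R²)^(1/4), so
T_1/T_2 = (18.2 / 0.474²)^(1/4) = (81.01)^(1/4) = 3.000.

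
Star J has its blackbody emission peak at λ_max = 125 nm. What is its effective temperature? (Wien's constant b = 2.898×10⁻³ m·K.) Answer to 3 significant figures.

2.32×10^4 K

T = b/λ_max = 2.898×10⁻³ / (125×10⁻⁹) = 2.318×10^4 K.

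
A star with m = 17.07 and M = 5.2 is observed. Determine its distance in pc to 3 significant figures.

2.37×10^3 pc

m − M = 5 log₁₀(d/10 pc)
17.07 − (5.2) = 11.87 = 5 log₁₀(d/10)
d = 10 × 10^(11.87/5) = 10 × 10^2.374 = 2366 pc.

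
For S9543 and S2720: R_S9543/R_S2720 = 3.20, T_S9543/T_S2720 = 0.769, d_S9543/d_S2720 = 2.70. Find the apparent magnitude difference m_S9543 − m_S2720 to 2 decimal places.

0.77

L_S9543/L_S2720 = (3.20)²(0.769)⁴ = 3.581.
F_S9543/F_S2720 = (L_S9543/L_S2720)/(d_S9543/d_S2720)² = 3.581/7.290 = 0.4912.
m_S9543 − m_S2720 = −2.5 log₁₀(0.4912) = 0.77.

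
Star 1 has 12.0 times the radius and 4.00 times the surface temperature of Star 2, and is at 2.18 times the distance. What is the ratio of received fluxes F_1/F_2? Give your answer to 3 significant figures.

7.76×10^3

L_1/L_2 = (R_1/R_2)²(T_1/T_2)⁴ = (12.0)² × (4.00)⁴ = 3.686×10^4.
F_1/F_2 = (L_1/L_2)/(d_1/d_2)² = 3.686×10^4 / (2.18)² = 7757.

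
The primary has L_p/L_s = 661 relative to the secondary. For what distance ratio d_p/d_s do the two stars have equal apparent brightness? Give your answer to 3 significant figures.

Equal flux requires L_p/d_p² = L_s/d_s², so d_p/d_s = √(L_p/L_s)
= √(661) = 25.71.

25.7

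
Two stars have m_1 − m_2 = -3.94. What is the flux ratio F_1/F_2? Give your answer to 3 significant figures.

F_1/F_2 = 10^(−(m_1 − m_2)/2.5) = 10^(3.94/2.5) = 10^1.576 = 37.67.

37.7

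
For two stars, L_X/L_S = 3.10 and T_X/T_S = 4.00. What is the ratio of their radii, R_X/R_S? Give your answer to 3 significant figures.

0.110

L ∝ R²T⁴ gives R ∝ √L / T², so
R_X/R_S = √(3.10) / (4.00)² = 1.761 / 16.00 = 0.1100.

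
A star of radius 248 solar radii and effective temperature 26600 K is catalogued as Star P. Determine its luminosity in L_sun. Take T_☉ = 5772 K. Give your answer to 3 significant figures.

2.77×10^7 L_sun

L/L_☉ = (R/R_☉)² (T/T_☉)⁴ = (248)² × (26600/5772)⁴
       = 6.150×10^4 × (4.608)⁴ = 6.150×10^4 × 451.0 = 2.774×10^7.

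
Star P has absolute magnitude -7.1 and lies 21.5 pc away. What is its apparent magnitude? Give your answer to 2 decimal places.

m = M + 5 log₁₀(d/10 pc) = -7.1 + 5 log₁₀(21.5/10)
  = -7.1 + 5 × 0.332 = -7.1 + 1.66 = -5.44.

-5.44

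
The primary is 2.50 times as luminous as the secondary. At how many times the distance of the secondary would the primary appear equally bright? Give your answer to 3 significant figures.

Equal flux requires L_p/d_p² = L_s/d_s², so d_p/d_s = √(L_p/L_s)
= √(2.50) = 1.581.

1.58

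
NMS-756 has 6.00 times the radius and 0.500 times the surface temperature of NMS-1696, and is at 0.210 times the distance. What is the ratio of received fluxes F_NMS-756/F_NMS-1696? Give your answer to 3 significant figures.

L_NMS-756/L_NMS-1696 = (R_NMS-756/R_NMS-1696)²(T_NMS-756/T_NMS-1696)⁴ = (6.00)² × (0.500)⁴ = 2.250.
F_NMS-756/F_NMS-1696 = (L_NMS-756/L_NMS-1696)/(d_NMS-756/d_NMS-1696)² = 2.250 / (0.210)² = 51.02.

51.0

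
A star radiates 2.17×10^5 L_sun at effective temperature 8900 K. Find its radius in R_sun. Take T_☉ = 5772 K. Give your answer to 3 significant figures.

R/R_☉ = √(L/L_☉) / (T/T_☉)² = √(2.17×10^5) / (1.542)²
       = 465.8 / 2.378 = 195.9.

196 R_sun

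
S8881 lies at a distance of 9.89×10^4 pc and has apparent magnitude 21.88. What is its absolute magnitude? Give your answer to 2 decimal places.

1.90

M = m − 5 log₁₀(d/10 pc) = 21.88 − 5 log₁₀(9.89×10^4/10)
  = 21.88 − 5 × 3.995 = 21.88 − 19.98 = 1.90.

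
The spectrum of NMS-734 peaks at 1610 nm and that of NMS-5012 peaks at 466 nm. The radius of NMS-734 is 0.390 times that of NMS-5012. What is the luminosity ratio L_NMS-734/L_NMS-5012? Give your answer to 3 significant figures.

Wien's law gives T ∝ 1/λ_max, so T_NMS-734/T_NMS-5012 = λ_NMS-5012/λ_NMS-734 = 466/1610 = 0.2894.
Then L ∝ R²T⁴ gives L_NMS-734/L_NMS-5012 = (0.390)² × (0.2894)⁴ = 0.1521 × 0.007018 = 0.001068.

0.00107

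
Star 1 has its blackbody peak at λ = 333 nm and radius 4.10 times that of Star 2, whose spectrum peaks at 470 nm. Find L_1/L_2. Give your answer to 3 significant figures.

66.7

Wien's law gives T ∝ 1/λ_max, so T_1/T_2 = λ_2/λ_1 = 470/333 = 1.411.
Then L ∝ R²T⁴ gives L_1/L_2 = (4.10)² × (1.411)⁴ = 16.81 × 3.968 = 66.71.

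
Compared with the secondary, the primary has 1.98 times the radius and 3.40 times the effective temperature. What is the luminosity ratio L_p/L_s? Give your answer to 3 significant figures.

From the Stefan–Boltzmann law, L ∝ R²T⁴, so
L_p/L_s = (R_p/R_s)² (T_p/T_s)⁴ = (1.98)² × (3.40)⁴ = 3.920 × 133.6 = 523.9.

524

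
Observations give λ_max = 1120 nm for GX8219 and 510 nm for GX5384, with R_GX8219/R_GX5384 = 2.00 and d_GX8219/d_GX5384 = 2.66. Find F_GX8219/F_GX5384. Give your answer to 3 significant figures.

Wien's law: T_GX8219/T_GX5384 = λ_GX5384/λ_GX8219 = 510/1120 = 0.4554.
L_GX8219/L_GX5384 = (R_GX8219/R_GX5384)²(T_GX8219/T_GX5384)⁴ = (2.00)²(0.4554)⁴ = 0.1720.
F_GX8219/F_GX5384 = (L_GX8219/L_GX5384)/(d_GX8219/d_GX5384)² = 0.1720/(2.66)² = 0.02431.

0.0243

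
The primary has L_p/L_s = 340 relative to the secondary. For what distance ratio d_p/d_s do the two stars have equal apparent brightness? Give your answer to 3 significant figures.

18.4

Equal flux requires L_p/d_p² = L_s/d_s², so d_p/d_s = √(L_p/L_s)
= √(340) = 18.44.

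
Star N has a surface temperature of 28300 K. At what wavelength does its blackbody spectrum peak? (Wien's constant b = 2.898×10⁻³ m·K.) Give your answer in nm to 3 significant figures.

λ_max = b/T = 2.898×10⁻³ / 28300 = 1.02×10^-7 m = 102.4 nm.

102 nm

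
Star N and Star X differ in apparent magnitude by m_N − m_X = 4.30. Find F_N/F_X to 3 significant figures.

F_N/F_X = 10^(−(m_N − m_X)/2.5) = 10^(-4.30/2.5) = 10^-1.720 = 0.01905.

0.0191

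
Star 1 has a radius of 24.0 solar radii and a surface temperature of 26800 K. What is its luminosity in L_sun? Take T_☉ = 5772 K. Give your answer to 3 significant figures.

2.68×10^5 L_sun

L/L_☉ = (R/R_☉)² (T/T_☉)⁴ = (24.0)² × (26800/5772)⁴
       = 576.0 × (4.643)⁴ = 576.0 × 464.8 = 2.677×10^5.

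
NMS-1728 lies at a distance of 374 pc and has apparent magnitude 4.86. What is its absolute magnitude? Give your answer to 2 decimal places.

M = m − 5 log₁₀(d/10 pc) = 4.86 − 5 log₁₀(374/10)
  = 4.86 − 5 × 1.573 = 4.86 − 7.86 = -3.00.

-3.00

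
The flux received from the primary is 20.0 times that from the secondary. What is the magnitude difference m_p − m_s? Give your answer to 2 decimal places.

m_p − m_s = −2.5 log₁₀(F_p/F_s) = −2.5 log₁₀(20.0) = −2.5 × (1.301) = -3.253.

-3.25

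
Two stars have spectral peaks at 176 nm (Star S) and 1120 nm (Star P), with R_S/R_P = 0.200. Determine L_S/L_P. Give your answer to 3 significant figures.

Wien's law gives T ∝ 1/λ_max, so T_S/T_P = λ_P/λ_S = 1120/176 = 6.364.
Then L ∝ R²T⁴ gives L_S/L_P = (0.200)² × (6.364)⁴ = 0.04000 × 1640 = 65.60.

65.6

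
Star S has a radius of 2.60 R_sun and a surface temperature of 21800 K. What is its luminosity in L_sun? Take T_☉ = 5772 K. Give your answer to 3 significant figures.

L/L_☉ = (R/R_☉)² (T/T_☉)⁴ = (2.60)² × (21800/5772)⁴
       = 6.760 × (3.777)⁴ = 6.760 × 203.5 = 1376.

1.38×10^3 L_sun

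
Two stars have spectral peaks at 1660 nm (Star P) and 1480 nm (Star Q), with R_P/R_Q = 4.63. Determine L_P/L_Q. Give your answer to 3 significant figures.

13.5

Wien's law gives T ∝ 1/λ_max, so T_P/T_Q = λ_Q/λ_P = 1480/1660 = 0.8916.
Then L ∝ R²T⁴ gives L_P/L_Q = (4.63)² × (0.8916)⁴ = 21.44 × 0.6319 = 13.54.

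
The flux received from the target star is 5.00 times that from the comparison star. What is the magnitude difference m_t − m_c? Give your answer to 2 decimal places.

m_t − m_c = −2.5 log₁₀(F_t/F_c) = −2.5 log₁₀(5.00) = −2.5 × (0.699) = -1.747.

-1.75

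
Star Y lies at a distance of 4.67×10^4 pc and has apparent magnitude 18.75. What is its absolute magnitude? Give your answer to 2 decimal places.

M = m − 5 log₁₀(d/10 pc) = 18.75 − 5 log₁₀(4.67×10^4/10)
  = 18.75 − 5 × 3.669 = 18.75 − 18.35 = 0.40.

0.40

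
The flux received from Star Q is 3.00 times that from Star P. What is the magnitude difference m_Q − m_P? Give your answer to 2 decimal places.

-1.19

m_Q − m_P = −2.5 log₁₀(F_Q/F_P) = −2.5 log₁₀(3.00) = −2.5 × (0.477) = -1.193.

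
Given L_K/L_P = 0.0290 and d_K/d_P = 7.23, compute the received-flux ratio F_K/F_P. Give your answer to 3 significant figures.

5.55×10^-4

F = L/(4πd²), so F_K/F_P = (L_K/L_P) / (d_K/d_P)²
= 0.0290 / (7.23)² = 0.0290 / 52.27 = 5.548×10^-4.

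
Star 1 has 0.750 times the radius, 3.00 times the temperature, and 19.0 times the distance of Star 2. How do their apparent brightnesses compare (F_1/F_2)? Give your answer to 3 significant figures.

0.126

L_1/L_2 = (R_1/R_2)²(T_1/T_2)⁴ = (0.750)² × (3.00)⁴ = 45.56.
F_1/F_2 = (L_1/L_2)/(d_1/d_2)² = 45.56 / (19.0)² = 0.1262.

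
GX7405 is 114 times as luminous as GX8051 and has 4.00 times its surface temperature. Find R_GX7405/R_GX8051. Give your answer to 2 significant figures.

L ∝ R²T⁴ gives R ∝ √L / T², so
R_GX7405/R_GX8051 = √(114) / (4.00)² = 10.68 / 16.00 = 0.6673.

0.67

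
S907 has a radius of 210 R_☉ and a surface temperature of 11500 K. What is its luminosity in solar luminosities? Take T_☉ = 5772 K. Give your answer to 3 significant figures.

L/L_☉ = (R/R_☉)² (T/T_☉)⁴ = (210)² × (11500/5772)⁴
       = 4.410×10^4 × (1.992)⁴ = 4.410×10^4 × 15.76 = 6.949×10^5.

6.95×10^5 solar luminosities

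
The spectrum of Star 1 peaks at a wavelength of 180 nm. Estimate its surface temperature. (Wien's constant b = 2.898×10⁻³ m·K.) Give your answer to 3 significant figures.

1.61×10^4 K

T = b/λ_max = 2.898×10⁻³ / (180×10⁻⁹) = 1.610×10^4 K.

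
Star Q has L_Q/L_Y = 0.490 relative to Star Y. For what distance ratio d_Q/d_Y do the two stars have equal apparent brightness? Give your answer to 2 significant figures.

0.70

Equal flux requires L_Q/d_Q² = L_Y/d_Y², so d_Q/d_Y = √(L_Q/L_Y)
= √(0.490) = 0.7000.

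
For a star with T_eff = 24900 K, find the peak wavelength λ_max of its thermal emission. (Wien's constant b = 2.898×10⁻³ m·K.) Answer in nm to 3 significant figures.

116 nm

λ_max = b/T = 2.898×10⁻³ / 24900 = 1.16×10^-7 m = 116.4 nm.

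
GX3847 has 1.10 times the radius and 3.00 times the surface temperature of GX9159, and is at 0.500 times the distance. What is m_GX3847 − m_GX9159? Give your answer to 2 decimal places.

L_GX3847/L_GX9159 = (1.10)²(3.00)⁴ = 98.01.
F_GX3847/F_GX9159 = (L_GX3847/L_GX9159)/(d_GX3847/d_GX9159)² = 98.01/0.2500 = 392.0.
m_GX3847 − m_GX9159 = −2.5 log₁₀(392.0) = -6.48.

-6.48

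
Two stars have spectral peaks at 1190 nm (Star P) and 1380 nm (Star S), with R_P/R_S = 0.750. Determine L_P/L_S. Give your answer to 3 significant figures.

1.02

Wien's law gives T ∝ 1/λ_max, so T_P/T_S = λ_S/λ_P = 1380/1190 = 1.160.
Then L ∝ R²T⁴ gives L_P/L_S = (0.750)² × (1.160)⁴ = 0.5625 × 1.809 = 1.017.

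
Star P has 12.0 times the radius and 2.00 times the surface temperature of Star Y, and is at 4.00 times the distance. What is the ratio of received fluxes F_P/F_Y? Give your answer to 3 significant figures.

L_P/L_Y = (R_P/R_Y)²(T_P/T_Y)⁴ = (12.0)² × (2.00)⁴ = 2304.
F_P/F_Y = (L_P/L_Y)/(d_P/d_Y)² = 2304 / (4.00)² = 144.0.

144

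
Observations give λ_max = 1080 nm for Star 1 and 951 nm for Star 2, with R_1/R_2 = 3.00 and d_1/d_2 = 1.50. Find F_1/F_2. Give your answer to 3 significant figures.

2.40

Wien's law: T_1/T_2 = λ_2/λ_1 = 951/1080 = 0.8806.
L_1/L_2 = (R_1/R_2)²(T_1/T_2)⁴ = (3.00)²(0.8806)⁴ = 5.411.
F_1/F_2 = (L_1/L_2)/(d_1/d_2)² = 5.411/(1.50)² = 2.405.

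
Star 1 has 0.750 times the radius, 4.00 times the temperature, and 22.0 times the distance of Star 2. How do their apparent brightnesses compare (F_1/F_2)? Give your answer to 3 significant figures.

0.298

L_1/L_2 = (R_1/R_2)²(T_1/T_2)⁴ = (0.750)² × (4.00)⁴ = 144.0.
F_1/F_2 = (L_1/L_2)/(d_1/d_2)² = 144.0 / (22.0)² = 0.2975.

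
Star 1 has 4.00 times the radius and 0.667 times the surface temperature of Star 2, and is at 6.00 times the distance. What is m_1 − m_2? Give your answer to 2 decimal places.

2.64

L_1/L_2 = (4.00)²(0.667)⁴ = 3.167.
F_1/F_2 = (L_1/L_2)/(d_1/d_2)² = 3.167/36.00 = 0.08797.
m_1 − m_2 = −2.5 log₁₀(0.08797) = 2.64.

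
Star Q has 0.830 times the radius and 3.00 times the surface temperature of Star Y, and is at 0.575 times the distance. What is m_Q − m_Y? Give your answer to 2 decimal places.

-5.57

L_Q/L_Y = (0.830)²(3.00)⁴ = 55.80.
F_Q/F_Y = (L_Q/L_Y)/(d_Q/d_Y)² = 55.80/0.3306 = 168.8.
m_Q − m_Y = −2.5 log₁₀(168.8) = -5.57.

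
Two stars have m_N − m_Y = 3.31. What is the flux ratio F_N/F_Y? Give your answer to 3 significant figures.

F_N/F_Y = 10^(−(m_N − m_Y)/2.5) = 10^(-3.31/2.5) = 10^-1.324 = 0.04742.

0.0474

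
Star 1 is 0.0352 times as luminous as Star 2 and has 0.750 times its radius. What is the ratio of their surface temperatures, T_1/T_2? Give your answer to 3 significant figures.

0.500

L ∝ R²T⁴ gives T ∝ (L/R²)^(1/4), so
T_1/T_2 = (0.0352 / 0.750²)^(1/4) = (0.06258)^(1/4) = 0.5002.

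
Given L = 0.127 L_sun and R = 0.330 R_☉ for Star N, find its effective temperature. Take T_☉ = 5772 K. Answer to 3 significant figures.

6.00×10^3 K

T/T_☉ = (L/L_☉)^(1/4) / (R/R_☉)^(1/2)
T = 5772 × (0.127)^(1/4) / √(0.330) = 5772 × 0.5970 / 0.5745 = 5998 K.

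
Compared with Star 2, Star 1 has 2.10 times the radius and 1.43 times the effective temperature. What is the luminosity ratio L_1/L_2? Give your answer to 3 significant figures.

18.4

From the Stefan–Boltzmann law, L ∝ R²T⁴, so
L_1/L_2 = (R_1/R_2)² (T_1/T_2)⁴ = (2.10)² × (1.43)⁴ = 4.410 × 4.182 = 18.44.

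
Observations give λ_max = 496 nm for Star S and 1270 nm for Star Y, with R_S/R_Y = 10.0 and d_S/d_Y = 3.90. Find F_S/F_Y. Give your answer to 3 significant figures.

283

Wien's law: T_S/T_Y = λ_Y/λ_S = 1270/496 = 2.560.
L_S/L_Y = (R_S/R_Y)²(T_S/T_Y)⁴ = (10.0)²(2.560)⁴ = 4298.
F_S/F_Y = (L_S/L_Y)/(d_S/d_Y)² = 4298/(3.90)² = 282.6.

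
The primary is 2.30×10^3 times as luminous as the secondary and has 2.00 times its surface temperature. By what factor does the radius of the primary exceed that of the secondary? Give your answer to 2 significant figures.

L ∝ R²T⁴ gives R ∝ √L / T², so
R_p/R_s = √(2.30×10^3) / (2.00)² = 47.96 / 4.000 = 11.99.

12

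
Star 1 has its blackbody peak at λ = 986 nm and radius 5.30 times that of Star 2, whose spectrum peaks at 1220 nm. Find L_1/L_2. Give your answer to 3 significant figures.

Wien's law gives T ∝ 1/λ_max, so T_1/T_2 = λ_2/λ_1 = 1220/986 = 1.237.
Then L ∝ R²T⁴ gives L_1/L_2 = (5.30)² × (1.237)⁴ = 28.09 × 2.344 = 65.84.

65.8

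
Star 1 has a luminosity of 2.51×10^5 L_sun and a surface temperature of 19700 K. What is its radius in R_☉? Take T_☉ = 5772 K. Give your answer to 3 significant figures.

43.0 R_☉

R/R_☉ = √(L/L_☉) / (T/T_☉)² = √(2.51×10^5) / (3.413)²
       = 501.0 / 11.65 = 43.01.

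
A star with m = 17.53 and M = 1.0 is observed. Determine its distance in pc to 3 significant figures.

m − M = 5 log₁₀(d/10 pc)
17.53 − (1.0) = 16.53 = 5 log₁₀(d/10)
d = 10 × 10^(16.53/5) = 10 × 10^3.306 = 2.023×10^4 pc.

2.02×10^4 pc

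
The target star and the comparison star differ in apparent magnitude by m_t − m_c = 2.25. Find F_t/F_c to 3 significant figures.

F_t/F_c = 10^(−(m_t − m_c)/2.5) = 10^(-2.25/2.5) = 10^-0.900 = 0.1259.

0.126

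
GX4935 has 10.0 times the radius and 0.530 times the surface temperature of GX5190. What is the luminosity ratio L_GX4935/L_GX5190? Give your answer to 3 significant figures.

7.89

From the Stefan–Boltzmann law, L ∝ R²T⁴, so
L_GX4935/L_GX5190 = (R_GX4935/R_GX5190)² (T_GX4935/T_GX5190)⁴ = (10.0)² × (0.530)⁴ = 100.0 × 0.07890 = 7.890.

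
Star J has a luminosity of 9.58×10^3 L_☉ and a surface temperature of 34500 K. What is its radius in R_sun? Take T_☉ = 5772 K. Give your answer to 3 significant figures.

2.74 R_sun

R/R_☉ = √(L/L_☉) / (T/T_☉)² = √(9.58×10^3) / (5.977)²
       = 97.88 / 35.73 = 2.740.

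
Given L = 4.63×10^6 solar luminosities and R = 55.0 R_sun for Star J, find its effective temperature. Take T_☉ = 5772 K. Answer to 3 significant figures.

T/T_☉ = (L/L_☉)^(1/4) / (R/R_☉)^(1/2)
T = 5772 × (4.63×10^6)^(1/4) / √(55.0) = 5772 × 46.39 / 7.416 = 3.610×10^4 K.

3.61×10^4 K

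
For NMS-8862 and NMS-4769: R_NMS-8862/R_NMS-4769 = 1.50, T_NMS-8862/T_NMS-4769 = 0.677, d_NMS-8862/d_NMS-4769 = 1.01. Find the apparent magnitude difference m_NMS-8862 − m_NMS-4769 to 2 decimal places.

L_NMS-8862/L_NMS-4769 = (1.50)²(0.677)⁴ = 0.4726.
F_NMS-8862/F_NMS-4769 = (L_NMS-8862/L_NMS-4769)/(d_NMS-8862/d_NMS-4769)² = 0.4726/1.020 = 0.4633.
m_NMS-8862 − m_NMS-4769 = −2.5 log₁₀(0.4633) = 0.84.

0.84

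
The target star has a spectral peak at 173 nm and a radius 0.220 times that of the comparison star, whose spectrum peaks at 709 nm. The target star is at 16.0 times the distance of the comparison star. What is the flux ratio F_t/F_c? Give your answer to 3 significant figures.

0.0533

Wien's law: T_t/T_c = λ_c/λ_t = 709/173 = 4.098.
L_t/L_c = (R_t/R_c)²(T_t/T_c)⁴ = (0.220)²(4.098)⁴ = 13.65.
F_t/F_c = (L_t/L_c)/(d_t/d_c)² = 13.65/(16.0)² = 0.05333.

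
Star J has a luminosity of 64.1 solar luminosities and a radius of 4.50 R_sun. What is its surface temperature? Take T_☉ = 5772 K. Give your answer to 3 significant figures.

T/T_☉ = (L/L_☉)^(1/4) / (R/R_☉)^(1/2)
T = 5772 × (64.1)^(1/4) / √(4.50) = 5772 × 2.830 / 2.121 = 7699 K.

7.70×10^3 K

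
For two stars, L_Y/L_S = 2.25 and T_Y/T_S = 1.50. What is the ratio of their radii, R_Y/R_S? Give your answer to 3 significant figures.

L ∝ R²T⁴ gives R ∝ √L / T², so
R_Y/R_S = √(2.25) / (1.50)² = 1.500 / 2.250 = 0.6667.

0.667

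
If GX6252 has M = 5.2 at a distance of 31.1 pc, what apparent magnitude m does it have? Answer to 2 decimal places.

m = M + 5 log₁₀(d/10 pc) = 5.2 + 5 log₁₀(31.1/10)
  = 5.2 + 5 × 0.493 = 5.2 + 2.46 = 7.66.

7.66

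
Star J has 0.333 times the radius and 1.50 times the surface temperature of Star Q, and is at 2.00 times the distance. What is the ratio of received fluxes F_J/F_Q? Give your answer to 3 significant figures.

L_J/L_Q = (R_J/R_Q)²(T_J/T_Q)⁴ = (0.333)² × (1.50)⁴ = 0.5614.
F_J/F_Q = (L_J/L_Q)/(d_J/d_Q)² = 0.5614 / (2.00)² = 0.1403.

0.140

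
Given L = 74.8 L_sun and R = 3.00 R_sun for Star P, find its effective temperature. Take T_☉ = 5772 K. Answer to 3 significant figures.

T/T_☉ = (L/L_☉)^(1/4) / (R/R_☉)^(1/2)
T = 5772 × (74.8)^(1/4) / √(3.00) = 5772 × 2.941 / 1.732 = 9800 K.

9.80×10^3 K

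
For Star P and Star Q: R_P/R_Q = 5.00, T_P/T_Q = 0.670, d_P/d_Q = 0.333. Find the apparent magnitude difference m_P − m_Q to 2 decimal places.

L_P/L_Q = (5.00)²(0.670)⁴ = 5.038.
F_P/F_Q = (L_P/L_Q)/(d_P/d_Q)² = 5.038/0.1109 = 45.43.
m_P − m_Q = −2.5 log₁₀(45.43) = -4.14.

-4.14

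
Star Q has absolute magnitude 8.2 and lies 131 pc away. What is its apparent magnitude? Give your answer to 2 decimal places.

m = M + 5 log₁₀(d/10 pc) = 8.2 + 5 log₁₀(131/10)
  = 8.2 + 5 × 1.117 = 8.2 + 5.59 = 13.79.

13.79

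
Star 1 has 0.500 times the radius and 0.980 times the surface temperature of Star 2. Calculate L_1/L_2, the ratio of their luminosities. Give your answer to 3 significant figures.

From the Stefan–Boltzmann law, L ∝ R²T⁴, so
L_1/L_2 = (R_1/R_2)² (T_1/T_2)⁴ = (0.500)² × (0.980)⁴ = 0.2500 × 0.9224 = 0.2306.

0.231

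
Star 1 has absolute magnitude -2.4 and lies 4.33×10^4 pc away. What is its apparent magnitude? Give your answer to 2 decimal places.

15.78

m = M + 5 log₁₀(d/10 pc) = -2.4 + 5 log₁₀(4.33×10^4/10)
  = -2.4 + 5 × 3.636 = -2.4 + 18.18 = 15.78.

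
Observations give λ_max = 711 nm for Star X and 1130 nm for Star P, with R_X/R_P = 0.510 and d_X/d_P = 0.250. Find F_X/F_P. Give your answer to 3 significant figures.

Wien's law: T_X/T_P = λ_P/λ_X = 1130/711 = 1.589.
L_X/L_P = (R_X/R_P)²(T_X/T_P)⁴ = (0.510)²(1.589)⁴ = 1.659.
F_X/F_P = (L_X/L_P)/(d_X/d_P)² = 1.659/(0.250)² = 26.55.

26.6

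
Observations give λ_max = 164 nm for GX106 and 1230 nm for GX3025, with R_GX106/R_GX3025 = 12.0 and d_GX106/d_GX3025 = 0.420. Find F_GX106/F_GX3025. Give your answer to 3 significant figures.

2.58×10^6

Wien's law: T_GX106/T_GX3025 = λ_GX3025/λ_GX106 = 1230/164 = 7.500.
L_GX106/L_GX3025 = (R_GX106/R_GX3025)²(T_GX106/T_GX3025)⁴ = (12.0)²(7.500)⁴ = 4.556×10^5.
F_GX106/F_GX3025 = (L_GX106/L_GX3025)/(d_GX106/d_GX3025)² = 4.556×10^5/(0.420)² = 2.583×10^6.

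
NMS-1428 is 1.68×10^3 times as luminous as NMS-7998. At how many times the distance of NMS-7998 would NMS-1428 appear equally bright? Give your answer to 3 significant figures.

Equal flux requires L_NMS-1428/d_NMS-1428² = L_NMS-7998/d_NMS-7998², so d_NMS-1428/d_NMS-7998 = √(L_NMS-1428/L_NMS-7998)
= √(1.68×10^3) = 40.99.

41.0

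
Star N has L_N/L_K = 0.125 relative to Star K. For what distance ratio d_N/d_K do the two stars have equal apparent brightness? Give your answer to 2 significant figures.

Equal flux requires L_N/d_N² = L_K/d_K², so d_N/d_K = √(L_N/L_K)
= √(0.125) = 0.3536.

0.35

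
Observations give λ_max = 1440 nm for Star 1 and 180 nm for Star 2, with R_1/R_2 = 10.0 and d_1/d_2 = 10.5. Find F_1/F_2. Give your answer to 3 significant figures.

Wien's law: T_1/T_2 = λ_2/λ_1 = 180/1440 = 0.1250.
L_1/L_2 = (R_1/R_2)²(T_1/T_2)⁴ = (10.0)²(0.1250)⁴ = 0.02441.
F_1/F_2 = (L_1/L_2)/(d_1/d_2)² = 0.02441/(10.5)² = 2.214×10^-4.

2.21×10^-4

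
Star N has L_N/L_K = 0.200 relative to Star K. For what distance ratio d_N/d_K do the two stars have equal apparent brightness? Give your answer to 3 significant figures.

Equal flux requires L_N/d_N² = L_K/d_K², so d_N/d_K = √(L_N/L_K)
= √(0.200) = 0.4472.

0.447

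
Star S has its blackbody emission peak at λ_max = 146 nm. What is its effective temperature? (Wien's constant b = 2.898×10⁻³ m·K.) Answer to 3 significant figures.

T = b/λ_max = 2.898×10⁻³ / (146×10⁻⁹) = 1.985×10^4 K.

1.98×10^4 K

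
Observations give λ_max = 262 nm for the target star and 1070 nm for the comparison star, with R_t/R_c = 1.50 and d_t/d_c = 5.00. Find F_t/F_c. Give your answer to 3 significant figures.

25.0

Wien's law: T_t/T_c = λ_c/λ_t = 1070/262 = 4.084.
L_t/L_c = (R_t/R_c)²(T_t/T_c)⁴ = (1.50)²(4.084)⁴ = 625.9.
F_t/F_c = (L_t/L_c)/(d_t/d_c)² = 625.9/(5.00)² = 25.04.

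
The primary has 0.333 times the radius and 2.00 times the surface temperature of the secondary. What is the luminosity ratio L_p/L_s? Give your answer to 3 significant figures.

From the Stefan–Boltzmann law, L ∝ R²T⁴, so
L_p/L_s = (R_p/R_s)² (T_p/T_s)⁴ = (0.333)² × (2.00)⁴ = 0.1109 × 16.00 = 1.774.

1.77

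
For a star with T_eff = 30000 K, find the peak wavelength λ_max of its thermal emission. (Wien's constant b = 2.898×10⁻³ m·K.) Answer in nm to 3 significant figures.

λ_max = b/T = 2.898×10⁻³ / 30000 = 9.66×10^-8 m = 96.60 nm.

96.6 nm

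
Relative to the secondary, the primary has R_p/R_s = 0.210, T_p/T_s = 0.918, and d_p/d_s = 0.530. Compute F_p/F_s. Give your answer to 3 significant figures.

L_p/L_s = (R_p/R_s)²(T_p/T_s)⁴ = (0.210)² × (0.918)⁴ = 0.03132.
F_p/F_s = (L_p/L_s)/(d_p/d_s)² = 0.03132 / (0.530)² = 0.1115.

0.111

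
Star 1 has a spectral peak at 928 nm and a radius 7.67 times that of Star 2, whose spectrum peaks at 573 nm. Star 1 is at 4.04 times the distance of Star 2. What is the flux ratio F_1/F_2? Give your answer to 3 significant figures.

Wien's law: T_1/T_2 = λ_2/λ_1 = 573/928 = 0.6175.
L_1/L_2 = (R_1/R_2)²(T_1/T_2)⁴ = (7.67)²(0.6175)⁴ = 8.551.
F_1/F_2 = (L_1/L_2)/(d_1/d_2)² = 8.551/(4.04)² = 0.5239.

0.524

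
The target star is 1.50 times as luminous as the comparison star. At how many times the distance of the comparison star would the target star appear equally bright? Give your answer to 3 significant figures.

1.22

Equal flux requires L_t/d_t² = L_c/d_c², so d_t/d_c = √(L_t/L_c)
= √(1.50) = 1.225.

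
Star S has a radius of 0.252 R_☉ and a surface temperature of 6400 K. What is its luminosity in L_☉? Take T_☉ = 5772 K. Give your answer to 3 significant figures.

L/L_☉ = (R/R_☉)² (T/T_☉)⁴ = (0.252)² × (6400/5772)⁴
       = 0.06350 × (1.109)⁴ = 0.06350 × 1.512 = 0.09599.

0.0960 L_☉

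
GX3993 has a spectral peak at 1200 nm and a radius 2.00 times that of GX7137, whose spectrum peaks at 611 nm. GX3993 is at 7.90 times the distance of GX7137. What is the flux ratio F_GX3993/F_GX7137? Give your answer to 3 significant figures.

0.00431

Wien's law: T_GX3993/T_GX7137 = λ_GX7137/λ_GX3993 = 611/1200 = 0.5092.
L_GX3993/L_GX7137 = (R_GX3993/R_GX7137)²(T_GX3993/T_GX7137)⁴ = (2.00)²(0.5092)⁴ = 0.2688.
F_GX3993/F_GX7137 = (L_GX3993/L_GX7137)/(d_GX3993/d_GX7137)² = 0.2688/(7.90)² = 0.004308.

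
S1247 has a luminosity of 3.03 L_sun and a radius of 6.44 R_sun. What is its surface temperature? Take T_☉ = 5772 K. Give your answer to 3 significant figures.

T/T_☉ = (L/L_☉)^(1/4) / (R/R_☉)^(1/2)
T = 5772 × (3.03)^(1/4) / √(6.44) = 5772 × 1.319 / 2.538 = 3001 K.

3.00×10^3 K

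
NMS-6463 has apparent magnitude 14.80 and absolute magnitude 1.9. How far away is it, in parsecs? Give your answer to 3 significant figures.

3.80×10^3 pc

m − M = 5 log₁₀(d/10 pc)
14.80 − (1.9) = 12.90 = 5 log₁₀(d/10)
d = 10 × 10^(12.90/5) = 10 × 10^2.580 = 3802 pc.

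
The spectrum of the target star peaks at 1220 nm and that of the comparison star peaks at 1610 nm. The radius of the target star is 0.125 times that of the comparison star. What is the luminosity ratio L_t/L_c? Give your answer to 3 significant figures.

Wien's law gives T ∝ 1/λ_max, so T_t/T_c = λ_c/λ_t = 1610/1220 = 1.320.
Then L ∝ R²T⁴ gives L_t/L_c = (0.125)² × (1.320)⁴ = 0.01562 × 3.033 = 0.04739.

0.0474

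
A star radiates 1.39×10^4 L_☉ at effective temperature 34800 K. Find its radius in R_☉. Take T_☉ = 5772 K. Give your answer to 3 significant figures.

3.24 R_☉

R/R_☉ = √(L/L_☉) / (T/T_☉)² = √(1.39×10^4) / (6.029)²
       = 117.9 / 36.35 = 3.243.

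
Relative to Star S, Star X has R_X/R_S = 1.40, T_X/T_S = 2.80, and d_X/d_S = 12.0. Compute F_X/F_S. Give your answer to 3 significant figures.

L_X/L_S = (R_X/R_S)²(T_X/T_S)⁴ = (1.40)² × (2.80)⁴ = 120.5.
F_X/F_S = (L_X/L_S)/(d_X/d_S)² = 120.5 / (12.0)² = 0.8366.

0.837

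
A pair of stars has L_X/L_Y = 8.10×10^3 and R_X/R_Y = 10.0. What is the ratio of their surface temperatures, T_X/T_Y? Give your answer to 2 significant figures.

L ∝ R²T⁴ gives T ∝ (L/R²)^(1/4), so
T_X/T_Y = (8.10×10^3 / 10.0²)^(1/4) = (81.00)^(1/4) = 3.000.

3.0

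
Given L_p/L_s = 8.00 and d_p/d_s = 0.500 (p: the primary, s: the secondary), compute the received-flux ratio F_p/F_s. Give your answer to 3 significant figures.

F = L/(4πd²), so F_p/F_s = (L_p/L_s) / (d_p/d_s)²
= 8.00 / (0.500)² = 8.00 / 0.2500 = 32.00.

32.0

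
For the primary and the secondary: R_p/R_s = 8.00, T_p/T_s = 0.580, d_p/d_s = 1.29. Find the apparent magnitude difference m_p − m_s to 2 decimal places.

L_p/L_s = (8.00)²(0.580)⁴ = 7.243.
F_p/F_s = (L_p/L_s)/(d_p/d_s)² = 7.243/1.664 = 4.352.
m_p − m_s = −2.5 log₁₀(4.352) = -1.60.

-1.60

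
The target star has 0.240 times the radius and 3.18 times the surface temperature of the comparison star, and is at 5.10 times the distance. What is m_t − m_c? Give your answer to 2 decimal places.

1.61

L_t/L_c = (0.240)²(3.18)⁴ = 5.890.
F_t/F_c = (L_t/L_c)/(d_t/d_c)² = 5.890/26.01 = 0.2265.
m_t − m_c = −2.5 log₁₀(0.2265) = 1.61.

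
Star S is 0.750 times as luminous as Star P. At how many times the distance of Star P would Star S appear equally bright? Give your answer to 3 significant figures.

Equal flux requires L_S/d_S² = L_P/d_P², so d_S/d_P = √(L_S/L_P)
= √(0.750) = 0.8660.

0.866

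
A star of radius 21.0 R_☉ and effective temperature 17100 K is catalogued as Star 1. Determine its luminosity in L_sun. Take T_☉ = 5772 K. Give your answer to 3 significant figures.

3.40×10^4 L_sun

L/L_☉ = (R/R_☉)² (T/T_☉)⁴ = (21.0)² × (17100/5772)⁴
       = 441.0 × (2.963)⁴ = 441.0 × 77.03 = 3.397×10^4.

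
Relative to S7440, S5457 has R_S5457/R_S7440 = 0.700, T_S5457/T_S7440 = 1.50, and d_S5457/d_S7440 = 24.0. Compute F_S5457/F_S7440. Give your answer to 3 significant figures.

0.00431

L_S5457/L_S7440 = (R_S5457/R_S7440)²(T_S5457/T_S7440)⁴ = (0.700)² × (1.50)⁴ = 2.481.
F_S5457/F_S7440 = (L_S5457/L_S7440)/(d_S5457/d_S7440)² = 2.481 / (24.0)² = 0.004307.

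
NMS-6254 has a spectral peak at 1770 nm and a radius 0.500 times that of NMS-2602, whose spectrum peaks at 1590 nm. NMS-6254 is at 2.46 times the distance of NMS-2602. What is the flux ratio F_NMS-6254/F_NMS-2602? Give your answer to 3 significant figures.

0.0269

Wien's law: T_NMS-6254/T_NMS-2602 = λ_NMS-2602/λ_NMS-6254 = 1590/1770 = 0.8983.
L_NMS-6254/L_NMS-2602 = (R_NMS-6254/R_NMS-2602)²(T_NMS-6254/T_NMS-2602)⁴ = (0.500)²(0.8983)⁴ = 0.1628.
F_NMS-6254/F_NMS-2602 = (L_NMS-6254/L_NMS-2602)/(d_NMS-6254/d_NMS-2602)² = 0.1628/(2.46)² = 0.02690.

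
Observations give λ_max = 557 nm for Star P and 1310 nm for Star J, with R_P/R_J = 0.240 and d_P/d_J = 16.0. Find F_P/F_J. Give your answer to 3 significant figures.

0.00688

Wien's law: T_P/T_J = λ_J/λ_P = 1310/557 = 2.352.
L_P/L_J = (R_P/R_J)²(T_P/T_J)⁴ = (0.240)²(2.352)⁴ = 1.762.
F_P/F_J = (L_P/L_J)/(d_P/d_J)² = 1.762/(16.0)² = 0.006884.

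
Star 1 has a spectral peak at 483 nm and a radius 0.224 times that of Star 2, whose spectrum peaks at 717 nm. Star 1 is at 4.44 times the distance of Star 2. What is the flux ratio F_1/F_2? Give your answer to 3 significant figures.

0.0124

Wien's law: T_1/T_2 = λ_2/λ_1 = 717/483 = 1.484.
L_1/L_2 = (R_1/R_2)²(T_1/T_2)⁴ = (0.224)²(1.484)⁴ = 0.2437.
F_1/F_2 = (L_1/L_2)/(d_1/d_2)² = 0.2437/(4.44)² = 0.01236.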